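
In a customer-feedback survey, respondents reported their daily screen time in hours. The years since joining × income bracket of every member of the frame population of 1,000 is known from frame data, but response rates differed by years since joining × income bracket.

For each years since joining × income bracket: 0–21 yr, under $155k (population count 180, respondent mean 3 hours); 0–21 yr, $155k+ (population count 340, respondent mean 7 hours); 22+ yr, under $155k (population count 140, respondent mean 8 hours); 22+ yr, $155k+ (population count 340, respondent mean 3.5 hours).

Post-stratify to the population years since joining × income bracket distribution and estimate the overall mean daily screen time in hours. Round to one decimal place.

5.2

Reweight to the known years since joining × income bracket distribution:
  0–21 yr, under $155k: (180/1,000) × 3 = 0.54
  0–21 yr, $155k+: (340/1,000) × 7 = 2.38
  22+ yr, under $155k: (140/1,000) × 8 = 1.12
  22+ yr, $155k+: (340/1,000) × 3.5 = 1.19
Post-stratified estimate = 5.23 → 5.2.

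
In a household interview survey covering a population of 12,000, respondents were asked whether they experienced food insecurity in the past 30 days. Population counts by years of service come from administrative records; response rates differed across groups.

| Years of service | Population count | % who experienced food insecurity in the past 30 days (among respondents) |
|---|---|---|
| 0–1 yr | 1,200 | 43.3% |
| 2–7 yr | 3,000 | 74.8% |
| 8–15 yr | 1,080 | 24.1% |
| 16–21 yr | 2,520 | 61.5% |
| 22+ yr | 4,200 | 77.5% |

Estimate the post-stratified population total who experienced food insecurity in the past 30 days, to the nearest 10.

7,830

Apply each group's respondent rate to its population count:
  0–1 yr: 1,200 × 43.3% = 519.6
  2–7 yr: 3,000 × 74.8% = 2244
  8–15 yr: 1,080 × 24.1% = 260.28
  16–21 yr: 2,520 × 61.5% = 1549.8
  22+ yr: 4,200 × 77.5% = 3255
Estimated total = 7828.68 → 7,830.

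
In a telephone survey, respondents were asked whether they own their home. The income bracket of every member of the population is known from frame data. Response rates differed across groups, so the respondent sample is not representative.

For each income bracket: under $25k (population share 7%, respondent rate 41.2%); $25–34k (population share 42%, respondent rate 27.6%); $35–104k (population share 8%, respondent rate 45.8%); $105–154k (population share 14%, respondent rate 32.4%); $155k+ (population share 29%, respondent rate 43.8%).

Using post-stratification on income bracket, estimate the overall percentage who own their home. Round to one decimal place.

35.4%

Weight each group's respondent value by its population share:
  under $25k: 0.07 × 41.2 = 2.884
  $25–34k: 0.42 × 27.6 = 11.592
  $35–104k: 0.08 × 45.8 = 3.664
  $105–154k: 0.14 × 32.4 = 4.536
  $155k+: 0.29 × 43.8 = 12.702
Post-stratified estimate = 35.378 → 35.4%.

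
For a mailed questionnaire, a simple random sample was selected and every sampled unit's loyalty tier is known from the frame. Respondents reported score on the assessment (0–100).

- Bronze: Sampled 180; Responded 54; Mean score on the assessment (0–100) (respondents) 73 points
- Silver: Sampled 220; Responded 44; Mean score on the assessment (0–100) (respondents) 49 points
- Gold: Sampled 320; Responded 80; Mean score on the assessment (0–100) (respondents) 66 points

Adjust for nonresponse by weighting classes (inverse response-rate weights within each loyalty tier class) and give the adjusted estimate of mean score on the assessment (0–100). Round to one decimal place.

Response rates by class: Bronze 54/180 = 30%, Silver 44/220 = 20%, Gold 80/320 = 25%.
Inverse-response-rate weighting restores each class to its sampled count, so class totals weight by n_sampled:
  Bronze: 180 × 73 = 13,140
  Silver: 220 × 49 = 10,780
  Gold: 320 × 66 = 21,120
Adjusted estimate = 45,040 / 720 = 62.5556 → 62.6.

62.6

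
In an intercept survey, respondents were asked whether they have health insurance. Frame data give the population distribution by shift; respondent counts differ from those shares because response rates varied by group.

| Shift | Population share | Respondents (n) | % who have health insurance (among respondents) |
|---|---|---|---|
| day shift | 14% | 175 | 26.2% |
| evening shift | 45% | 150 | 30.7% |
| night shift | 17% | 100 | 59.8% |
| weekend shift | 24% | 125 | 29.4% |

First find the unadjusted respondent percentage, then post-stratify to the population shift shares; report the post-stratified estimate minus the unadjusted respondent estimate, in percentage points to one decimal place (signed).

Without adjustment, the pooled respondent share is:
  (175/550)×26.2 + (150/550)×30.7 + (100/550)×59.8 + (125/550)×29.4 = 34.2636%
Reweighting by population shift shares:
  0.14×26.2 + 0.45×30.7 + 0.17×59.8 + 0.24×29.4 = 34.705%
Difference = 34.705 − 34.2636 = 0.4414 pp.

+0.4 percentage points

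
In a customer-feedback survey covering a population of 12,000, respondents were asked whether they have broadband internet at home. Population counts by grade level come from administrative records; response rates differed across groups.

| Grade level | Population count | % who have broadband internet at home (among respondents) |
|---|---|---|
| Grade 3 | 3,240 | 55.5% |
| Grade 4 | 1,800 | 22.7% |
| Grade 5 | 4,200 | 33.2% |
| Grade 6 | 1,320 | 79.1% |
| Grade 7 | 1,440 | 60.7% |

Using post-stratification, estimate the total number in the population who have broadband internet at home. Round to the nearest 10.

Apply each group's respondent rate to its population count:
  Grade 3: 3,240 × 55.5% = 1798.2
  Grade 4: 1,800 × 22.7% = 408.6
  Grade 5: 4,200 × 33.2% = 1394.4
  Grade 6: 1,320 × 79.1% = 1044.12
  Grade 7: 1,440 × 60.7% = 874.08
Estimated total = 5519.4 → 5,520.

5,520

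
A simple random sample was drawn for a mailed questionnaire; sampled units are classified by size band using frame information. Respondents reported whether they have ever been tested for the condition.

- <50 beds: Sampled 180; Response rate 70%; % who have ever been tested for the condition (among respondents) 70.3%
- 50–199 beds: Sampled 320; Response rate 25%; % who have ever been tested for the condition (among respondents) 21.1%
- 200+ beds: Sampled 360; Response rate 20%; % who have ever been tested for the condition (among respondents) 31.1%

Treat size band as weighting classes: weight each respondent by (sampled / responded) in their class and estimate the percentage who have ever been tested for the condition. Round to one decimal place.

35.6%

With weight = n_sampled/n_responded per class, the weighted class total is n_sampled:
  <50 beds: 180 × 70.3 = 12,654
  50–199 beds: 320 × 21.1 = 6752
  200+ beds: 360 × 31.1 = 11,196
Adjusted estimate = 30,602 / 860 = 35.5837 → 35.6%.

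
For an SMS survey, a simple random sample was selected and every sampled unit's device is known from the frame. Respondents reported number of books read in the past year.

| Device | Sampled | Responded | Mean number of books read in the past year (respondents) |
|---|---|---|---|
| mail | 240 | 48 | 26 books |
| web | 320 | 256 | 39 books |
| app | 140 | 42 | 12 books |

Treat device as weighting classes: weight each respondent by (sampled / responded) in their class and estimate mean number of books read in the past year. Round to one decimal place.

Response rates by class: mail 48/240 = 20%, web 256/320 = 80%, app 42/140 = 30%.
Each respondent's weight = sampled/responded in their class; summing within a class gives n_sampled, so:
  mail: 240 × 26 = 6240
  web: 320 × 39 = 12,480
  app: 140 × 12 = 1680
Adjusted estimate = 20,400 / 700 = 29.1429 → 29.1.

29.1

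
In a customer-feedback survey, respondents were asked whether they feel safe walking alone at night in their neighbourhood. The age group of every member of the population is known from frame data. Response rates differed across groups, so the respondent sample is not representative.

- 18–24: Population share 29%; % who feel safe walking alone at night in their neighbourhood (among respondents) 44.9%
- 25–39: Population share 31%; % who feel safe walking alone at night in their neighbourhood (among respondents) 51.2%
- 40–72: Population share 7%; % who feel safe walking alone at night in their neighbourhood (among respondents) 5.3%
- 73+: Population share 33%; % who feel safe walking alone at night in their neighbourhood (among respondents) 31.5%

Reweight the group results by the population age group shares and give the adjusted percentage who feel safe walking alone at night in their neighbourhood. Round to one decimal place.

Weight each group's respondent value by its population share:
  18–24: 0.29 × 44.9 = 13.021
  25–39: 0.31 × 51.2 = 15.872
  40–72: 0.07 × 5.3 = 0.371
  73+: 0.33 × 31.5 = 10.395
Post-stratified estimate = 39.659 → 39.7%.

39.7%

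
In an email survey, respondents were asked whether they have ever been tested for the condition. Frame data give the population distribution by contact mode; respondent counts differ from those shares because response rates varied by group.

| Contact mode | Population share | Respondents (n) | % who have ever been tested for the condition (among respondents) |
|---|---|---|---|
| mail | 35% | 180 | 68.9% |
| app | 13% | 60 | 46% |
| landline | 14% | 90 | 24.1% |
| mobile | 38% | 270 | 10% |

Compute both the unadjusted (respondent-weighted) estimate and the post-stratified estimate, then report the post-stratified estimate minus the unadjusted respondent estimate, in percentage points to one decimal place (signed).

Naive respondent-only estimate (weights = respondent counts):
  (180/600)×68.9 + (60/600)×46 + (90/600)×24.1 + (270/600)×10 = 33.385%
Post-stratified estimate weights by population shares:
  0.35×68.9 + 0.13×46 + 0.14×24.1 + 0.38×10 = 37.269%
Difference = 37.269 − 33.385 = 3.884 pp.

+3.9 percentage points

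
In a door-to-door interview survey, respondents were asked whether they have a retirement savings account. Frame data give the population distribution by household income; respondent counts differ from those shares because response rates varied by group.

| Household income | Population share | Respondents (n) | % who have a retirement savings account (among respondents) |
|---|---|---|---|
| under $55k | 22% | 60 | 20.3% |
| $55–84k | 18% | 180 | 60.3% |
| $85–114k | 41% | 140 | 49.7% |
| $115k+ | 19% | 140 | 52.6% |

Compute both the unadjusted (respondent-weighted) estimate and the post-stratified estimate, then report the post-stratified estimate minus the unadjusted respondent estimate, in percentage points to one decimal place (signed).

-5.1 percentage points

Without adjustment, the pooled respondent share is:
  (60/520)×20.3 + (180/520)×60.3 + (140/520)×49.7 + (140/520)×52.6 = 50.7577%
Post-stratified estimate weights by population shares:
  0.22×20.3 + 0.18×60.3 + 0.41×49.7 + 0.19×52.6 = 45.691%
Difference = 45.691 − 50.7577 = -5.0667 pp.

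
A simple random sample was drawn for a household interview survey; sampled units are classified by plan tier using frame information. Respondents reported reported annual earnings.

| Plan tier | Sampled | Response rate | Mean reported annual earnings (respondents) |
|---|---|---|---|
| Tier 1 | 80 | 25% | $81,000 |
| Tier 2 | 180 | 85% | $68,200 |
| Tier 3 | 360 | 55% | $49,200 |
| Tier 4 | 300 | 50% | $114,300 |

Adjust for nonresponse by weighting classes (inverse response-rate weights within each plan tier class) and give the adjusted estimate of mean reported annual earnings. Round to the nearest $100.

Inverse-response-rate weighting restores each class to its sampled count, so class totals weight by n_sampled:
  Tier 1: 80 × 81,000 = 6,480,000
  Tier 2: 180 × 68,200 = 12,276,000
  Tier 3: 360 × 49,200 = 17,712,000
  Tier 4: 300 × 114,300 = 34,290,000
Adjusted estimate = 70,758,000 / 920 = 76910.9 → $76,900.

$76,900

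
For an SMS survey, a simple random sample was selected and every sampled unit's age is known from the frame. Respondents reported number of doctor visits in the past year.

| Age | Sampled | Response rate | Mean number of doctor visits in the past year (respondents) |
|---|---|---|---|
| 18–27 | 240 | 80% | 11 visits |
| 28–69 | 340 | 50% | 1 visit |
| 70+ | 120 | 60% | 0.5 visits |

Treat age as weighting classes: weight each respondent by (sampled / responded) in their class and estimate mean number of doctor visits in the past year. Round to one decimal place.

4.3

Inverse-response-rate weighting restores each class to its sampled count, so class totals weight by n_sampled:
  18–27: 240 × 11 = 2640
  28–69: 340 × 1 = 340
  70+: 120 × 0.5 = 60
Adjusted estimate = 3040 / 700 = 4.34286 → 4.3.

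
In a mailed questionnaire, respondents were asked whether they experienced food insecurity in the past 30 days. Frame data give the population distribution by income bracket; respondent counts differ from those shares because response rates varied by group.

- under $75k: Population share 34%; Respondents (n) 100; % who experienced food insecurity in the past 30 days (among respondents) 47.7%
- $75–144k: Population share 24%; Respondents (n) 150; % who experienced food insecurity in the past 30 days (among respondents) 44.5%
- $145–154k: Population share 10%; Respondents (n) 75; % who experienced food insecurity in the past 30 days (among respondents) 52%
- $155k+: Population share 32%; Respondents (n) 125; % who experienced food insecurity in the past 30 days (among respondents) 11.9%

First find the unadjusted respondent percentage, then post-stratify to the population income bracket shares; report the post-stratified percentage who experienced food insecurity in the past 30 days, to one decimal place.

35.9%

Unadjusted (pooled respondent) estimate weights by respondent counts:
  (100/450)×47.7 + (150/450)×44.5 + (75/450)×52 + (125/450)×11.9 = 37.4056%
Reweighting by population income bracket shares:
  0.34×47.7 + 0.24×44.5 + 0.1×52 + 0.32×11.9 = 35.906%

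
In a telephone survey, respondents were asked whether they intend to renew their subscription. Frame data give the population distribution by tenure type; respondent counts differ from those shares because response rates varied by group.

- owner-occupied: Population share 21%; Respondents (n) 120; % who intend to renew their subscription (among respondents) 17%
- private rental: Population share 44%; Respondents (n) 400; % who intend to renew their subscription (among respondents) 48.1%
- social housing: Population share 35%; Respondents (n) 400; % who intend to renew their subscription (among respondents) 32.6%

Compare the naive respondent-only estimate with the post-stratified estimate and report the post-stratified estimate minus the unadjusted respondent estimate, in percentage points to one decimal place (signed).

-1.2 percentage points

Unadjusted (pooled respondent) estimate weights by respondent counts:
  (120/920)×17 + (400/920)×48.1 + (400/920)×32.6 = 37.3043%
Post-stratified estimate weights by population shares:
  0.21×17 + 0.44×48.1 + 0.35×32.6 = 36.144%
Difference = 36.144 − 37.3043 = -1.1603 pp.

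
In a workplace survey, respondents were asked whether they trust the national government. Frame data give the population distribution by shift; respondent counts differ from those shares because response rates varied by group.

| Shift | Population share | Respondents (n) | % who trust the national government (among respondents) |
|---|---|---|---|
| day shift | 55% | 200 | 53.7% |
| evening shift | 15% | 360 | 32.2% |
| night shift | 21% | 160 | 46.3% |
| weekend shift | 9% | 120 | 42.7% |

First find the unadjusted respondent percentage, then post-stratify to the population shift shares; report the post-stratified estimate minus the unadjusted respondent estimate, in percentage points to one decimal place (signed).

Without adjustment, the pooled respondent share is:
  (200/840)×53.7 + (360/840)×32.2 + (160/840)×46.3 + (120/840)×42.7 = 41.5048%
Reweighting by population shift shares:
  0.55×53.7 + 0.15×32.2 + 0.21×46.3 + 0.09×42.7 = 47.931%
Difference = 47.931 − 41.5048 = 6.4262 pp.

+6.4 percentage points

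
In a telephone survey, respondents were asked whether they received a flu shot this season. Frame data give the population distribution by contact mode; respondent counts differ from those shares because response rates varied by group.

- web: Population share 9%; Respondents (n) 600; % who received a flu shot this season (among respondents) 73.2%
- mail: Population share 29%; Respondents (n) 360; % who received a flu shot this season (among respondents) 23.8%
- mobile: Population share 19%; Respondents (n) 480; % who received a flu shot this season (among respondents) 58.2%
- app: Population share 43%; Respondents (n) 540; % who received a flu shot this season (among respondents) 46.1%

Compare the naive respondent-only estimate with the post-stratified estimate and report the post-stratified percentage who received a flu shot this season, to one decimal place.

Unadjusted (pooled respondent) estimate weights by respondent counts:
  (600/1980)×73.2 + (360/1980)×23.8 + (480/1980)×58.2 + (540/1980)×46.1 = 53.1909%
Post-stratifying to population shares instead:
  0.09×73.2 + 0.29×23.8 + 0.19×58.2 + 0.43×46.1 = 44.371%

44.4%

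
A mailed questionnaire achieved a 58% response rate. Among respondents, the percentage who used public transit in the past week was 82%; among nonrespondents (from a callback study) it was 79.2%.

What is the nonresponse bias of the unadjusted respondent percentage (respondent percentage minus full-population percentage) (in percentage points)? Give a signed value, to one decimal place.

+1.2 percentage points

Nonresponse fraction = 1 − 0.58 = 0.42.
Bias = (nonresponse fraction) × (respondent percentage − nonrespondent percentage)
     = 0.42 × (82 − 79.2) = 0.42 × 2.8 = 1.176.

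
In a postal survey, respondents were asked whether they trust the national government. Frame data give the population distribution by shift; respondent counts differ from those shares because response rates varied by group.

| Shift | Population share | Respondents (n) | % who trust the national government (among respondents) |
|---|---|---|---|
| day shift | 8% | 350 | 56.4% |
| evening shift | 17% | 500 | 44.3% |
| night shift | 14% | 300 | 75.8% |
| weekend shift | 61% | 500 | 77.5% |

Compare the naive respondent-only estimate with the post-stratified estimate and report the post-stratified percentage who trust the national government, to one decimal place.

Naive respondent-only estimate (weights = respondent counts):
  (350/1650)×56.4 + (500/1650)×44.3 + (300/1650)×75.8 + (500/1650)×77.5 = 62.6545%
Post-stratifying to population shares instead:
  0.08×56.4 + 0.17×44.3 + 0.14×75.8 + 0.61×77.5 = 69.93%

69.9%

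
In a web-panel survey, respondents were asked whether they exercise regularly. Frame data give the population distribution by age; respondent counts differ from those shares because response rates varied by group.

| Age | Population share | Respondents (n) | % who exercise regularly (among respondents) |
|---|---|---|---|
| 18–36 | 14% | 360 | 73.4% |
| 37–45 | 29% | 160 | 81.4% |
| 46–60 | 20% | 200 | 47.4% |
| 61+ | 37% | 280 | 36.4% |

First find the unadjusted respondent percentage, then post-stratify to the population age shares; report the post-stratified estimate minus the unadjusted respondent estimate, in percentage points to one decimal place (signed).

-2.3 percentage points

Naive respondent-only estimate (weights = respondent counts):
  (360/1000)×73.4 + (160/1000)×81.4 + (200/1000)×47.4 + (280/1000)×36.4 = 59.12%
Post-stratified estimate weights by population shares:
  0.14×73.4 + 0.29×81.4 + 0.2×47.4 + 0.37×36.4 = 56.83%
Difference = 56.83 − 59.12 = -2.29 pp.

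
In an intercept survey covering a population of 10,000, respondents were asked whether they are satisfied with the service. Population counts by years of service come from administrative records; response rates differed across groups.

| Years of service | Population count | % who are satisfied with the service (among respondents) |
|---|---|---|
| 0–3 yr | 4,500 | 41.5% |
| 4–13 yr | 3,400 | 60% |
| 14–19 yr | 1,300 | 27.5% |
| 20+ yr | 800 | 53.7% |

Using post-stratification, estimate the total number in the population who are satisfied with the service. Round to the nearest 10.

Estimated count per cell = population count × respondent percentage:
  0–3 yr: 4,500 × 41.5% = 1867.5
  4–13 yr: 3,400 × 60% = 2040
  14–19 yr: 1,300 × 27.5% = 357.5
  20+ yr: 800 × 53.7% = 429.6
Estimated total = 4694.6 → 4,690.

4,690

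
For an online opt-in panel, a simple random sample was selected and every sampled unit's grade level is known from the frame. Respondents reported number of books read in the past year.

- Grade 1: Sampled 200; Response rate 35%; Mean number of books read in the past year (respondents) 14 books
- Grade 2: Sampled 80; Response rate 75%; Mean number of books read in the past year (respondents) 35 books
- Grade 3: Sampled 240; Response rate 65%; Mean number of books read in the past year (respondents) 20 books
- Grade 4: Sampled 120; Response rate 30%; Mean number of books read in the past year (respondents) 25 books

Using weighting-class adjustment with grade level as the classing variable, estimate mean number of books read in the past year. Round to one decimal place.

Inverse-response-rate weighting restores each class to its sampled count, so class totals weight by n_sampled:
  Grade 1: 200 × 14 = 2800
  Grade 2: 80 × 35 = 2800
  Grade 3: 240 × 20 = 4800
  Grade 4: 120 × 25 = 3000
Adjusted estimate = 13,400 / 640 = 20.9375 → 20.9.

20.9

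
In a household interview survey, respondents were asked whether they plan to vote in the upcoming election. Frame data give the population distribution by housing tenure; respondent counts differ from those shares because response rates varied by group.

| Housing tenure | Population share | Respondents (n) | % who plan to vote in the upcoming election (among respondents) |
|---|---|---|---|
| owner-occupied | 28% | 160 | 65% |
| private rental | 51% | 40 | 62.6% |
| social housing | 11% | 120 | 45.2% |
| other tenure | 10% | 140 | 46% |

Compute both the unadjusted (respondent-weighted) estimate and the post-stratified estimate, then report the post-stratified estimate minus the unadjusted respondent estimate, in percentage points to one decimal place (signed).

+5.9 percentage points

Naive respondent-only estimate (weights = respondent counts):
  (160/460)×65 + (40/460)×62.6 + (120/460)×45.2 + (140/460)×46 = 53.8435%
Reweighting by population housing tenure shares:
  0.28×65 + 0.51×62.6 + 0.11×45.2 + 0.1×46 = 59.698%
Difference = 59.698 − 53.8435 = 5.8545 pp.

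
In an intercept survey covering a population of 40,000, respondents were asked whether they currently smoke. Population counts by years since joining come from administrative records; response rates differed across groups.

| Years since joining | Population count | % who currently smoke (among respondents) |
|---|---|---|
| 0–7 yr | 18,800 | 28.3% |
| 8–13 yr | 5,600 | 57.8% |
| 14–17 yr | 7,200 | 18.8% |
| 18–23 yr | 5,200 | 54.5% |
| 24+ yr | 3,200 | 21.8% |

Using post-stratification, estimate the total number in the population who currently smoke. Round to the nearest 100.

13,400

Estimated count per cell = population count × respondent percentage:
  0–7 yr: 18,800 × 28.3% = 5320.4
  8–13 yr: 5,600 × 57.8% = 3236.8
  14–17 yr: 7,200 × 18.8% = 1353.6
  18–23 yr: 5,200 × 54.5% = 2834
  24+ yr: 3,200 × 21.8% = 697.6
Estimated total = 13442.4 → 13,400.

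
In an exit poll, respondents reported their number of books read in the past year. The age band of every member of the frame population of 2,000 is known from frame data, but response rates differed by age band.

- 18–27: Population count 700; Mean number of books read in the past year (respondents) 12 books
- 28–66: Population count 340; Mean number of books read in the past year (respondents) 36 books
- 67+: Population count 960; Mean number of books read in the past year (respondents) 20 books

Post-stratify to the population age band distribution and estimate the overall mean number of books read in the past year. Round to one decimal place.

19.9

Each cell contributes population-share × respondent value:
  18–27: (700/2,000) × 12 = 4.2
  28–66: (340/2,000) × 36 = 6.12
  67+: (960/2,000) × 20 = 9.6
Post-stratified estimate = 19.92 → 19.9.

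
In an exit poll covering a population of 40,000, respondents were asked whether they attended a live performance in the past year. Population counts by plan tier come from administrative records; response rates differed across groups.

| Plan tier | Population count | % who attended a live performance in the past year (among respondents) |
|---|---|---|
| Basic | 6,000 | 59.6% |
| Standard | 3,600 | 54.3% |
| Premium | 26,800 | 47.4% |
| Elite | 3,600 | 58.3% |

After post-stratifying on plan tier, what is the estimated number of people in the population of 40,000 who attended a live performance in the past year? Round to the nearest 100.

Estimated count per cell = population count × respondent percentage:
  Basic: 6,000 × 59.6% = 3576
  Standard: 3,600 × 54.3% = 1954.8
  Premium: 26,800 × 47.4% = 12703.2
  Elite: 3,600 × 58.3% = 2098.8
Estimated total = 20332.8 → 20,300.

20,300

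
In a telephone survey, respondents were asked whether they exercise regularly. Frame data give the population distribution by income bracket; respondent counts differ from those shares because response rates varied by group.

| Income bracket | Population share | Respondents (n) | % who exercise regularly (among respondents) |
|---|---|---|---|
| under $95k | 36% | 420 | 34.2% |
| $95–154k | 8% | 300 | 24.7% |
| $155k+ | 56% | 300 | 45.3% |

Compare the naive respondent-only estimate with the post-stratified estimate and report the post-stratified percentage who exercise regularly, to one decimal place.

39.7%

Naive respondent-only estimate (weights = respondent counts):
  (420/1020)×34.2 + (300/1020)×24.7 + (300/1020)×45.3 = 34.6706%
Post-stratified estimate weights by population shares:
  0.36×34.2 + 0.08×24.7 + 0.56×45.3 = 39.656%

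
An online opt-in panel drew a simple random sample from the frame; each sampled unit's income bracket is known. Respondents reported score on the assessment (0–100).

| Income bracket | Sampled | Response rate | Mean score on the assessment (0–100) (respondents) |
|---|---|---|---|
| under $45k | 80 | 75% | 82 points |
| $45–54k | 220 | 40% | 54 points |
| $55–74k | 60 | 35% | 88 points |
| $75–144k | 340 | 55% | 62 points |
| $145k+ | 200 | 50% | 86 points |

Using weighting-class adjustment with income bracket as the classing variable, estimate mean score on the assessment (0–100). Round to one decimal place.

With weight = n_sampled/n_responded per class, the weighted class total is n_sampled:
  under $45k: 80 × 82 = 6560
  $45–54k: 220 × 54 = 11,880
  $55–74k: 60 × 88 = 5280
  $75–144k: 340 × 62 = 21,080
  $145k+: 200 × 86 = 17,200
Adjusted estimate = 62,000 / 900 = 68.8889 → 68.9.

68.9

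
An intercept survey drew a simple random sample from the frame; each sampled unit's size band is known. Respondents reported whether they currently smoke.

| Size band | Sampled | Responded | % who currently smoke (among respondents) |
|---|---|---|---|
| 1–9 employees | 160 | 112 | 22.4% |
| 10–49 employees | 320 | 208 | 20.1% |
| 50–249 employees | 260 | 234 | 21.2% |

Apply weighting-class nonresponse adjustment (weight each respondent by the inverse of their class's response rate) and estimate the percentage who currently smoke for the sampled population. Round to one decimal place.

Class response rates: 1–9 employees 112/160 = 70%, 10–49 employees 208/320 = 65%, 50–249 employees 234/260 = 90%.
With weight = n_sampled/n_responded per class, the weighted class total is n_sampled:
  1–9 employees: 160 × 22.4 = 3584
  10–49 employees: 320 × 20.1 = 6432
  50–249 employees: 260 × 21.2 = 5512
Adjusted estimate = 15,528 / 740 = 20.9838 → 21.0%.

21.0%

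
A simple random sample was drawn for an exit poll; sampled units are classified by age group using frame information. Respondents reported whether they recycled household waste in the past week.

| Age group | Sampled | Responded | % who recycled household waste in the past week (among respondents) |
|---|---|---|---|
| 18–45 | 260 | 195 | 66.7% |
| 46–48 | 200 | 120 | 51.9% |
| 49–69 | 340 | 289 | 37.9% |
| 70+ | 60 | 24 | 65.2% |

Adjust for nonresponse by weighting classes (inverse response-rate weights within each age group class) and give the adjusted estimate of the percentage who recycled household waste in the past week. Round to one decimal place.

Response rates by class: 18–45 195/260 = 75%, 46–48 120/200 = 60%, 49–69 289/340 = 85%, 70+ 24/60 = 40%.
Inverse-response-rate weighting restores each class to its sampled count, so class totals weight by n_sampled:
  18–45: 260 × 66.7 = 17,342
  46–48: 200 × 51.9 = 10,380
  49–69: 340 × 37.9 = 12,886
  70+: 60 × 65.2 = 3912
Adjusted estimate = 44,520 / 860 = 51.7674 → 51.8%.

51.8%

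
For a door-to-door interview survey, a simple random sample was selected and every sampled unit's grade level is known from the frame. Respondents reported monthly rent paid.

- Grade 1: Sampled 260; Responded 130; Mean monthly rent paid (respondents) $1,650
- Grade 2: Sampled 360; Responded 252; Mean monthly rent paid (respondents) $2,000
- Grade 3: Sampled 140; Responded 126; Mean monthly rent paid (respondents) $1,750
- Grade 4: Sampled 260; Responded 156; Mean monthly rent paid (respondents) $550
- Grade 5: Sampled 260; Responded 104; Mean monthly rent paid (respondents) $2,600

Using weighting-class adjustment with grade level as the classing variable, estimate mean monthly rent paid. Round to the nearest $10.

$1,730

Class response rates: Grade 1 130/260 = 50%, Grade 2 252/360 = 70%, Grade 3 126/140 = 90%, Grade 4 156/260 = 60%, Grade 5 104/260 = 40%.
Weighting each respondent by the inverse class response rate inflates each class back to its sampled size, so the class weight is n_sampled:
  Grade 1: 260 × 1650 = 429,000
  Grade 2: 360 × 2000 = 720,000
  Grade 3: 140 × 1750 = 245,000
  Grade 4: 260 × 550 = 143,000
  Grade 5: 260 × 2600 = 676,000
Adjusted estimate = 2,213,000 / 1,280 = 1728.91 → $1,730.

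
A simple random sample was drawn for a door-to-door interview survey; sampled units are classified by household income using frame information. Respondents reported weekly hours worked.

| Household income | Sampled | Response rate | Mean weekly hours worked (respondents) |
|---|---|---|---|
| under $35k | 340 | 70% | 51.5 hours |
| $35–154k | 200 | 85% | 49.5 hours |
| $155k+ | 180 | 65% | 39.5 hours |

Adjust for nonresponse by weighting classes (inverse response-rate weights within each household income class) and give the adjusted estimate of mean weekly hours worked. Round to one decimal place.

Weighting each respondent by the inverse class response rate inflates each class back to its sampled size, so the class weight is n_sampled:
  under $35k: 340 × 51.5 = 17,510
  $35–154k: 200 × 49.5 = 9900
  $155k+: 180 × 39.5 = 7110
Adjusted estimate = 34,520 / 720 = 47.9444 → 47.9.

47.9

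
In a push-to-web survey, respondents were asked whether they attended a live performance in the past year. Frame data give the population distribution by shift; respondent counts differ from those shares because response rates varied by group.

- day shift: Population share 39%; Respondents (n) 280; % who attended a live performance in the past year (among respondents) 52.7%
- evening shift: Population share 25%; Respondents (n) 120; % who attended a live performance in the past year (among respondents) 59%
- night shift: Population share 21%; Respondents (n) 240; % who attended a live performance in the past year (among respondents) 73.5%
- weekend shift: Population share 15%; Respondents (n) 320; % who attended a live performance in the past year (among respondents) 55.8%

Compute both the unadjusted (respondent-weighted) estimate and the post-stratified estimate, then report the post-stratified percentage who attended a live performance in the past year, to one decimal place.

Without adjustment, the pooled respondent share is:
  (280/960)×52.7 + (120/960)×59 + (240/960)×73.5 + (320/960)×55.8 = 59.7208%
Post-stratified estimate weights by population shares:
  0.39×52.7 + 0.25×59 + 0.21×73.5 + 0.15×55.8 = 59.108%

59.1%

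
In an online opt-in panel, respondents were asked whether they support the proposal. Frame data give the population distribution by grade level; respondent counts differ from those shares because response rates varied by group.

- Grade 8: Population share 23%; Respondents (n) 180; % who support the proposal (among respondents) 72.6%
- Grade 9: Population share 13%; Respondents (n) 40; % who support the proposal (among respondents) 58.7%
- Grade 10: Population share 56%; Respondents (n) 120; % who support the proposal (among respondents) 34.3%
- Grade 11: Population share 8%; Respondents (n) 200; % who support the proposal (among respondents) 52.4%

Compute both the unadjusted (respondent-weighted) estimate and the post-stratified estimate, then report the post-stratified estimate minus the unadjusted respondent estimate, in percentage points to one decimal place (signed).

-7.8 percentage points

Without adjustment, the pooled respondent share is:
  (180/540)×72.6 + (40/540)×58.7 + (120/540)×34.3 + (200/540)×52.4 = 55.5778%
Post-stratified estimate weights by population shares:
  0.23×72.6 + 0.13×58.7 + 0.56×34.3 + 0.08×52.4 = 47.729%
Difference = 47.729 − 55.5778 = -7.8488 pp.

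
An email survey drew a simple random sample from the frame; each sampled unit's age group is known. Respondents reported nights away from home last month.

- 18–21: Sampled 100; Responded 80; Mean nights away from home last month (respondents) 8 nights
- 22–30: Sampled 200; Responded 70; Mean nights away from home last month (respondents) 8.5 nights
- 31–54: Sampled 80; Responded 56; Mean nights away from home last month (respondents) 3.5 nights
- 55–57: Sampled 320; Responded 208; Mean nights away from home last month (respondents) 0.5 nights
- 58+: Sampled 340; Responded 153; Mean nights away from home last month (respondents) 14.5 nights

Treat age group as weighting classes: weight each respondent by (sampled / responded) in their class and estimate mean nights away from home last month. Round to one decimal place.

7.6

Class response rates: 18–21 80/100 = 80%, 22–30 70/200 = 35%, 31–54 56/80 = 70%, 55–57 208/320 = 65%, 58+ 153/340 = 45%.
Each respondent's weight = sampled/responded in their class; summing within a class gives n_sampled, so:
  18–21: 100 × 8 = 800
  22–30: 200 × 8.5 = 1700
  31–54: 80 × 3.5 = 280
  55–57: 320 × 0.5 = 160
  58+: 340 × 14.5 = 4930
Adjusted estimate = 7870 / 1,040 = 7.56731 → 7.6.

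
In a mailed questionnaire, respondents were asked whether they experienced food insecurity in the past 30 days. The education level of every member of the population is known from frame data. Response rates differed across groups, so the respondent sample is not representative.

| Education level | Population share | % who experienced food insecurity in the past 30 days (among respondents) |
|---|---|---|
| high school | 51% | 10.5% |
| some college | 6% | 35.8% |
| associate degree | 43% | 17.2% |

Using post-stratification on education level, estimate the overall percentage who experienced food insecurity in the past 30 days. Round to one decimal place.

14.9%

Reweight to the known education level distribution:
  high school: 0.51 × 10.5 = 5.355
  some college: 0.06 × 35.8 = 2.148
  associate degree: 0.43 × 17.2 = 7.396
Post-stratified estimate = 14.899 → 14.9%.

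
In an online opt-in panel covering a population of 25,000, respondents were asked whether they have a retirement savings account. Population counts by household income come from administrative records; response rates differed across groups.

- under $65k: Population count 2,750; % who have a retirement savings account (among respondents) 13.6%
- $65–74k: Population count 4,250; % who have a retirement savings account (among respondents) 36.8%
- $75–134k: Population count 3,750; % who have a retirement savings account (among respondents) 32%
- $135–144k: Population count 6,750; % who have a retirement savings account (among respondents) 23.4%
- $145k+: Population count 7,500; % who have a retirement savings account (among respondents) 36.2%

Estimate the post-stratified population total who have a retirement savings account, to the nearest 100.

7,400

Each cell contributes its population count × the respondent rate:
  under $65k: 2,750 × 13.6% = 374
  $65–74k: 4,250 × 36.8% = 1564
  $75–134k: 3,750 × 32% = 1200
  $135–144k: 6,750 × 23.4% = 1579.5
  $145k+: 7,500 × 36.2% = 2715
Estimated total = 7432.5 → 7,400.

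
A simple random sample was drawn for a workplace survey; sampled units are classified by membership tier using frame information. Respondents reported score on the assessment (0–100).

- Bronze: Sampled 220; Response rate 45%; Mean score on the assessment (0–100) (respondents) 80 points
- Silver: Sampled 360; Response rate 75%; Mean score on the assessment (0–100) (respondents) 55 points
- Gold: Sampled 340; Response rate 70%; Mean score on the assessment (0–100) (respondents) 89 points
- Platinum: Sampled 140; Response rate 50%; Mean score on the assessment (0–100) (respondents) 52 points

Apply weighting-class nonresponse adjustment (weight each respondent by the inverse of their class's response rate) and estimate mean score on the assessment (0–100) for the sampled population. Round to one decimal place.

Weighting each respondent by the inverse class response rate inflates each class back to its sampled size, so the class weight is n_sampled:
  Bronze: 220 × 80 = 17,600
  Silver: 360 × 55 = 19,800
  Gold: 340 × 89 = 30,260
  Platinum: 140 × 52 = 7280
Adjusted estimate = 74,940 / 1,060 = 70.6981 → 70.7.

70.7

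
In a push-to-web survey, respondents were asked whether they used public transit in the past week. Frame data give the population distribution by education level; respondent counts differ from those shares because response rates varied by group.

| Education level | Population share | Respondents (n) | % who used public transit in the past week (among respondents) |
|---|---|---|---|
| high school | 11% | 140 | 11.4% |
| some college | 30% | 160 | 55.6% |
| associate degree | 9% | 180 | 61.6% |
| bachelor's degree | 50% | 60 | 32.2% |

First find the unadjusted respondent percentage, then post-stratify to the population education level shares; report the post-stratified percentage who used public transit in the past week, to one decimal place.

Naive respondent-only estimate (weights = respondent counts):
  (140/540)×11.4 + (160/540)×55.6 + (180/540)×61.6 + (60/540)×32.2 = 43.5407%
Post-stratifying to population shares instead:
  0.11×11.4 + 0.3×55.6 + 0.09×61.6 + 0.5×32.2 = 39.578%

39.6%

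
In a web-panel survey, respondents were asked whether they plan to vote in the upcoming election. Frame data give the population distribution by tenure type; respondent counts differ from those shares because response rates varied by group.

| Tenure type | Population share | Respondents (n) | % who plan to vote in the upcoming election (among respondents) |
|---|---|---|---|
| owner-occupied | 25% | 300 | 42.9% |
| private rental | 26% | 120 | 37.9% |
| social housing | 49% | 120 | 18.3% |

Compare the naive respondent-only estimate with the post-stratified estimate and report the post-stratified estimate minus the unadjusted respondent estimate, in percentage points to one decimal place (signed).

Without adjustment, the pooled respondent share is:
  (300/540)×42.9 + (120/540)×37.9 + (120/540)×18.3 = 36.3222%
Reweighting by population tenure type shares:
  0.25×42.9 + 0.26×37.9 + 0.49×18.3 = 29.546%
Difference = 29.546 − 36.3222 = -6.7762 pp.

-6.8 percentage points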